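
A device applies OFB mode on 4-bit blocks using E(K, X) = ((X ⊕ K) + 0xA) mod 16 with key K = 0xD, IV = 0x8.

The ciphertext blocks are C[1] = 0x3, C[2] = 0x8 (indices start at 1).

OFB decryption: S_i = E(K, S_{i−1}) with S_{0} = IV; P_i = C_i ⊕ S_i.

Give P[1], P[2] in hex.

P[1]: S = E(K, 0x8) = 0xF; 0x3 ⊕ 0xF = 0xC.
P[2]: S = E(K, 0xF) = 0xC; 0x8 ⊕ 0xC = 0x4.

P[1] = 0xC, P[2] = 0x4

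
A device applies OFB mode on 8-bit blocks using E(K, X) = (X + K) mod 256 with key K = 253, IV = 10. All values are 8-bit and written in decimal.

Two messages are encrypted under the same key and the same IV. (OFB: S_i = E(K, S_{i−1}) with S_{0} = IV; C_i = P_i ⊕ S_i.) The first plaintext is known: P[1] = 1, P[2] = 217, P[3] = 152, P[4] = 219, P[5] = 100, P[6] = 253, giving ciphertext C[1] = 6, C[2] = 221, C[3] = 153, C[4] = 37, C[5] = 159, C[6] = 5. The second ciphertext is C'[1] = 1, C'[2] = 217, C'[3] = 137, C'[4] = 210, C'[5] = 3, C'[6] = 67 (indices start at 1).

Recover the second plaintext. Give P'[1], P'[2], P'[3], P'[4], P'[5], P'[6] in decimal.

In OFB with a reused IV, both messages share the same keystream S_i, so C_i ⊕ C'_i = P_i ⊕ P'_i and thus P'_i = P_i ⊕ C_i ⊕ C'_i.
P'[1]: 1 ⊕ 6 ⊕ 1 = 6.
P'[2]: 217 ⊕ 221 ⊕ 217 = 221.
P'[3]: 152 ⊕ 153 ⊕ 137 = 136.
P'[4]: 219 ⊕ 37 ⊕ 210 = 44.
P'[5]: 100 ⊕ 159 ⊕ 3 = 248.
P'[6]: 253 ⊕ 5 ⊕ 67 = 187.

P'[1] = 6, P'[2] = 221, P'[3] = 136, P'[4] = 44, P'[5] = 248, P'[6] = 187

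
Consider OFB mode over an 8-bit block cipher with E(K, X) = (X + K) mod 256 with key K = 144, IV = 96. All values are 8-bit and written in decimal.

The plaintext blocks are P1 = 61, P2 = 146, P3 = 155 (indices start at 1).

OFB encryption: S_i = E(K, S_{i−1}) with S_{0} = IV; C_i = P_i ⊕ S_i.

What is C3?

C3 = 139

C1: S = E(K, 96) = 240; 61 ⊕ 240 = 205.
C2: S = E(K, 240) = 128; 146 ⊕ 128 = 18.
C3: S = E(K, 128) = 16; 155 ⊕ 16 = 139.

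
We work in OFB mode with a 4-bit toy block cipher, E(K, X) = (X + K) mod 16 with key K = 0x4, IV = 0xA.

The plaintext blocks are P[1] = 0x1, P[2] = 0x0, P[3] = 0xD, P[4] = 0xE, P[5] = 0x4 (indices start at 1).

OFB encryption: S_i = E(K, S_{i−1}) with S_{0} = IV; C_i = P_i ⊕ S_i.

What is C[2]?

C[1]: S = E(K, 0xA) = 0xE; 0x1 ⊕ 0xE = 0xF.
C[2]: S = E(K, 0xE) = 0x2; 0x0 ⊕ 0x2 = 0x2.

C[2] = 0x2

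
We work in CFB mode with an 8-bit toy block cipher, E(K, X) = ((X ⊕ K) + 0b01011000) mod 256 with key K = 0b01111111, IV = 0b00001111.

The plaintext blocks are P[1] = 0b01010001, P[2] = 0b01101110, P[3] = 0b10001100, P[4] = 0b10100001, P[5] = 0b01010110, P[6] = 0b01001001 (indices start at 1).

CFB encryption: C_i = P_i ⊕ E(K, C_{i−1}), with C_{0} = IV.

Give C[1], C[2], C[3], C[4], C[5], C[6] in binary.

C[1]: E(K, 0b00001111) = 0b11001000; 0b01010001 ⊕ 0b11001000 = 0b10011001.
C[2]: E(K, 0b10011001) = 0b00111110; 0b01101110 ⊕ 0b00111110 = 0b01010000.
C[3]: E(K, 0b01010000) = 0b10000111; 0b10001100 ⊕ 0b10000111 = 0b00001011.
C[4]: E(K, 0b00001011) = 0b11001100; 0b10100001 ⊕ 0b11001100 = 0b01101101.
C[5]: E(K, 0b01101101) = 0b01101010; 0b01010110 ⊕ 0b01101010 = 0b00111100.
C[6]: E(K, 0b00111100) = 0b10011011; 0b01001001 ⊕ 0b10011011 = 0b11010010.

C[1] = 0b10011001, C[2] = 0b01010000, C[3] = 0b00001011, C[4] = 0b01101101, C[5] = 0b00111100, C[6] = 0b11010010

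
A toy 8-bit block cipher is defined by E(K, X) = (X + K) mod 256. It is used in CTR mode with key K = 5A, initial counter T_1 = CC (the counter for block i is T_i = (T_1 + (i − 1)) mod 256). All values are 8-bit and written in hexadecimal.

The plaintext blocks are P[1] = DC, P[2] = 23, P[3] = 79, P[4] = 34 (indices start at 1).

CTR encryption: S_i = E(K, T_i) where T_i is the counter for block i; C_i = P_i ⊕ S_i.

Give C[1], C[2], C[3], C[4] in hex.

C[1] = FA, C[2] = 04, C[3] = 51, C[4] = 1D

C[1]: T = CC, S = E(K, T) = 26; DC ⊕ 26 = FA.
C[2]: T = CD, S = E(K, T) = 27; 23 ⊕ 27 = 04.
C[3]: T = CE, S = E(K, T) = 28; 79 ⊕ 28 = 51.
C[4]: T = CF, S = E(K, T) = 29; 34 ⊕ 29 = 1D.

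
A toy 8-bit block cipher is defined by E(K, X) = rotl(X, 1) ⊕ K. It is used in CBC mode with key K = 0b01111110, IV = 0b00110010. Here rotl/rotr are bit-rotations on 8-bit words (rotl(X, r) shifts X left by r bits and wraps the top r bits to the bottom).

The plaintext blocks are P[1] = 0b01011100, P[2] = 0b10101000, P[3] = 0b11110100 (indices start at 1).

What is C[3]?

CBC encryption: C_i = E(K, P_i ⊕ C_{i−1}), with C_{0} = IV.
C[1]: P[1] ⊕ 0b00110010 = 0b01101110; E(K, 0b01101110) = 0b10100010.
C[2]: P[2] ⊕ 0b10100010 = 0b00001010; E(K, 0b00001010) = 0b01101010.
C[3]: P[3] ⊕ 0b01101010 = 0b10011110; E(K, 0b10011110) = 0b01000011.

C[3] = 0b01000011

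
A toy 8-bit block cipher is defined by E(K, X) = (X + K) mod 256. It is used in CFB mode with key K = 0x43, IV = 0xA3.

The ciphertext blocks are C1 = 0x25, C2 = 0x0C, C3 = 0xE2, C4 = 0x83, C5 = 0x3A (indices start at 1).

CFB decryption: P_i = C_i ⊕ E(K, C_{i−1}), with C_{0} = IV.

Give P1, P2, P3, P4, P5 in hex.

P1 = 0xC3, P2 = 0x64, P3 = 0xAD, P4 = 0xA6, P5 = 0xFC

P1: E(K, 0xA3) = 0xE6; 0x25 ⊕ 0xE6 = 0xC3.
P2: E(K, 0x25) = 0x68; 0x0C ⊕ 0x68 = 0x64.
P3: E(K, 0x0C) = 0x4F; 0xE2 ⊕ 0x4F = 0xAD.
P4: E(K, 0xE2) = 0x25; 0x83 ⊕ 0x25 = 0xA6.
P5: E(K, 0x83) = 0xC6; 0x3A ⊕ 0xC6 = 0xFC.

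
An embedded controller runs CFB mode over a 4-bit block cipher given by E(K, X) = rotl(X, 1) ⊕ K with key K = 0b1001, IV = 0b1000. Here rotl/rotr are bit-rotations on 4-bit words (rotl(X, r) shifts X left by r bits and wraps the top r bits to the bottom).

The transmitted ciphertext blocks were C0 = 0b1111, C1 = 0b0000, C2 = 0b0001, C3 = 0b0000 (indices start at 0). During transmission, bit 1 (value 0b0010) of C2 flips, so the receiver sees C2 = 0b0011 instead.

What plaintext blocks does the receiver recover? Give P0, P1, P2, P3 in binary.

CFB decryption: P_i = C_i ⊕ E(K, C_{i−1}), with C_{−1} = IV.
Only C2 changed, to 0b0011. In CFB, a change in C_i flips the same bit in P_i and garbles P_{i+1}. Decrypting the received ciphertext:
P0: E(K, 0b1000) = 0b1000; 0b1111 ⊕ 0b1000 = 0b0111.
P1: E(K, 0b1111) = 0b0110; 0b0000 ⊕ 0b0110 = 0b0110.
P2: E(K, 0b0000) = 0b1001; 0b0011 ⊕ 0b1001 = 0b1010.
P3: E(K, 0b0011) = 0b1111; 0b0000 ⊕ 0b1111 = 0b1111.
Blocks that differ from the original plaintext: P2, P3.

P0 = 0b0111, P1 = 0b0110, P2 = 0b1010, P3 = 0b1111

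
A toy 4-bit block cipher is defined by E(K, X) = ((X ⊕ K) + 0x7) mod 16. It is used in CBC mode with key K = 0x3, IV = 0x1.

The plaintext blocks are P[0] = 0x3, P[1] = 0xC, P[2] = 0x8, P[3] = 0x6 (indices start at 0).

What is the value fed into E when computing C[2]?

0x6

CBC encryption: C_i = E(K, P_i ⊕ C_{i−1}), with C_{−1} = IV.
C[0]: P[0] ⊕ 0x1 = 0x2; E(K, 0x2) = 0x8.
C[1]: P[1] ⊕ 0x8 = 0x4; E(K, 0x4) = 0xE.
C[2]: P[2] ⊕ 0xE = 0x6; E(K, 0x6) = 0xC.
So the input to E for block [2] is 0x6.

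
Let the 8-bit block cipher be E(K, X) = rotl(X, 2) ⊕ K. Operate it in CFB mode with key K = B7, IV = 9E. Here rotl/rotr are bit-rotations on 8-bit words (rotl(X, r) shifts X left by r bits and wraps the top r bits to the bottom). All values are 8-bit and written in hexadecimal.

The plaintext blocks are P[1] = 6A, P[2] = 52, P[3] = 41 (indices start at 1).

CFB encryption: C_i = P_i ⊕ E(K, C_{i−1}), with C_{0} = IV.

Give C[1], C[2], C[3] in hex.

C[1]: E(K, 9E) = CD; 6A ⊕ CD = A7.
C[2]: E(K, A7) = 29; 52 ⊕ 29 = 7B.
C[3]: E(K, 7B) = 5A; 41 ⊕ 5A = 1B.

C[1] = A7, C[2] = 7B, C[3] = 1B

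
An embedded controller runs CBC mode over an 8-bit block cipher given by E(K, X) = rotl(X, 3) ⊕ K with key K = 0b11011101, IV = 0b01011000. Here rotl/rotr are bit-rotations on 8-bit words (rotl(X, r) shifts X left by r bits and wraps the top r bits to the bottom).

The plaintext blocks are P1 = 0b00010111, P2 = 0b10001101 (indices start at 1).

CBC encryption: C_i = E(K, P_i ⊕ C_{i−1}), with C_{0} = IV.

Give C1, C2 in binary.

C1: P1 ⊕ 0b01011000 = 0b01001111; E(K, 0b01001111) = 0b10100111.
C2: P2 ⊕ 0b10100111 = 0b00101010; E(K, 0b00101010) = 0b10001100.

C1 = 0b10100111, C2 = 0b10001100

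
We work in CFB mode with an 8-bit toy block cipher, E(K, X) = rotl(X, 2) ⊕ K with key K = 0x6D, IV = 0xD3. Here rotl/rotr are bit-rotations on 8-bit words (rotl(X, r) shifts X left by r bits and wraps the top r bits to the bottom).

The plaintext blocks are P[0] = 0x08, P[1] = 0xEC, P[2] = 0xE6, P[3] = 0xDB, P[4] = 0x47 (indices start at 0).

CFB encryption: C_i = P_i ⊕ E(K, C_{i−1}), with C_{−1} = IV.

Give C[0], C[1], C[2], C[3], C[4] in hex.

C[0] = 0x2A, C[1] = 0x29, C[2] = 0x2F, C[3] = 0x0A, C[4] = 0x02

C[0]: E(K, 0xD3) = 0x22; 0x08 ⊕ 0x22 = 0x2A.
C[1]: E(K, 0x2A) = 0xC5; 0xEC ⊕ 0xC5 = 0x29.
C[2]: E(K, 0x29) = 0xC9; 0xE6 ⊕ 0xC9 = 0x2F.
C[3]: E(K, 0x2F) = 0xD1; 0xDB ⊕ 0xD1 = 0x0A.
C[4]: E(K, 0x0A) = 0x45; 0x47 ⊕ 0x45 = 0x02.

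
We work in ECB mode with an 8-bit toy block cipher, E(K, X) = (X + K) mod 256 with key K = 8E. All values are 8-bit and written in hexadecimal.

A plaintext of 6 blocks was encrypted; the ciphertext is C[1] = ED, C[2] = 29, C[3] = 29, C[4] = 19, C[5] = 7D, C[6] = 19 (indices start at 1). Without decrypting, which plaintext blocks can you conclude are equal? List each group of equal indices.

P[2] = P[3]; P[4] = P[6]

ECB encrypts each block independently with the same key, so equal ciphertext blocks imply equal plaintext blocks.
C[2] = C[3] = 29, so P[2] = P[3].
C[4] = C[6] = 19, so P[4] = P[6].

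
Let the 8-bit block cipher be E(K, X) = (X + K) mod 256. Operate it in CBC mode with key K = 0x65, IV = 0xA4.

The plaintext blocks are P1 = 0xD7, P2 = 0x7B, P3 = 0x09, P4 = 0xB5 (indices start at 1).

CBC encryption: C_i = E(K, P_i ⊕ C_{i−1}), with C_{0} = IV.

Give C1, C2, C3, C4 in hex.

C1 = 0xD8, C2 = 0x08, C3 = 0x66, C4 = 0x38

C1: P1 ⊕ 0xA4 = 0x73; E(K, 0x73) = 0xD8.
C2: P2 ⊕ 0xD8 = 0xA3; E(K, 0xA3) = 0x08.
C3: P3 ⊕ 0x08 = 0x01; E(K, 0x01) = 0x66.
C4: P4 ⊕ 0x66 = 0xD3; E(K, 0xD3) = 0x38.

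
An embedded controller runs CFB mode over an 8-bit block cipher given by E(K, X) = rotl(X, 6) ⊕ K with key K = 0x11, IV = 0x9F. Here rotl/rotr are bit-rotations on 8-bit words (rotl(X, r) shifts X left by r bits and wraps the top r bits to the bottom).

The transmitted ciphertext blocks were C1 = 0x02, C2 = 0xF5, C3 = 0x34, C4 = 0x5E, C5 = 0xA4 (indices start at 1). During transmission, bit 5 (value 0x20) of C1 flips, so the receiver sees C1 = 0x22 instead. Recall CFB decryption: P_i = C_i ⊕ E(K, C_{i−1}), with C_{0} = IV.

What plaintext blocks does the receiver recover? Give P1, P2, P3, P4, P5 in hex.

Only C1 changed, to 0x22. In CFB, a change in C_i flips the same bit in P_i and garbles P_{i+1}. Decrypting the received ciphertext:
P1: E(K, 0x9F) = 0xF6; 0x22 ⊕ 0xF6 = 0xD4.
P2: E(K, 0x22) = 0x99; 0xF5 ⊕ 0x99 = 0x6C.
P3: E(K, 0xF5) = 0x6C; 0x34 ⊕ 0x6C = 0x58.
P4: E(K, 0x34) = 0x1C; 0x5E ⊕ 0x1C = 0x42.
P5: E(K, 0x5E) = 0x86; 0xA4 ⊕ 0x86 = 0x22.
Blocks that differ from the original plaintext: P1, P2.

P1 = 0xD4, P2 = 0x6C, P3 = 0x58, P4 = 0x42, P5 = 0x22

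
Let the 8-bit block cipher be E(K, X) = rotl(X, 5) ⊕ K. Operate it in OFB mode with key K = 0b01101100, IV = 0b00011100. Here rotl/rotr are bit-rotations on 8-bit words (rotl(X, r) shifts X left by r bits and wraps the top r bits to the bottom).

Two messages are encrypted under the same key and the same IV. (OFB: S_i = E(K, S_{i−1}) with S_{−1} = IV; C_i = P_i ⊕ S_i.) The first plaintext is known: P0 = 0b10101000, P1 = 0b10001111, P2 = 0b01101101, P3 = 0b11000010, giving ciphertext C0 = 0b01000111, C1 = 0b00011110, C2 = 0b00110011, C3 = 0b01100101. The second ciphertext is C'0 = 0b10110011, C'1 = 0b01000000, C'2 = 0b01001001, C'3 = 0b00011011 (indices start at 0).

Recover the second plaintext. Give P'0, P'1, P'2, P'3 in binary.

In OFB with a reused IV, both messages share the same keystream S_i, so C_i ⊕ C'_i = P_i ⊕ P'_i and thus P'_i = P_i ⊕ C_i ⊕ C'_i.
P'0: 0b10101000 ⊕ 0b01000111 ⊕ 0b10110011 = 0b01011100.
P'1: 0b10001111 ⊕ 0b00011110 ⊕ 0b01000000 = 0b11010001.
P'2: 0b01101101 ⊕ 0b00110011 ⊕ 0b01001001 = 0b00010111.
P'3: 0b11000010 ⊕ 0b01100101 ⊕ 0b00011011 = 0b10111100.

P'0 = 0b01011100, P'1 = 0b11010001, P'2 = 0b00010111, P'3 = 0b10111100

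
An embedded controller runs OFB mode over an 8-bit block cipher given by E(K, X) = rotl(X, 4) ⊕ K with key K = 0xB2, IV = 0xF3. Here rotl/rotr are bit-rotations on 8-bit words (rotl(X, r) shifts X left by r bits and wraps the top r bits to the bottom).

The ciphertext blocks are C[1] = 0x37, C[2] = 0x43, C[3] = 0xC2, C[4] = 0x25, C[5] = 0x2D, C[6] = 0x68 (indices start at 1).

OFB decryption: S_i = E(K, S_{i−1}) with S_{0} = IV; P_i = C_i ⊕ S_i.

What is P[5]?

P[1]: S = E(K, 0xF3) = 0x8D; 0x37 ⊕ 0x8D = 0xBA.
P[2]: S = E(K, 0x8D) = 0x6A; 0x43 ⊕ 0x6A = 0x29.
P[3]: S = E(K, 0x6A) = 0x14; 0xC2 ⊕ 0x14 = 0xD6.
P[4]: S = E(K, 0x14) = 0xF3; 0x25 ⊕ 0xF3 = 0xD6.
P[5]: S = E(K, 0xF3) = 0x8D; 0x2D ⊕ 0x8D = 0xA0.

P[5] = 0xA0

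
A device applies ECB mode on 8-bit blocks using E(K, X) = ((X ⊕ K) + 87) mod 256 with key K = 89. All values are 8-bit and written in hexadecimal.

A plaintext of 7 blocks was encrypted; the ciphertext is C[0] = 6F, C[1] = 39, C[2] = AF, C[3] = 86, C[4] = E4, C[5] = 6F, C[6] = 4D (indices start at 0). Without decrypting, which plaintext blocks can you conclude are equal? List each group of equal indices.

P[0] = P[5]

ECB encrypts each block independently with the same key, so equal ciphertext blocks imply equal plaintext blocks.
C[0] = C[5] = 6F, so P[0] = P[5].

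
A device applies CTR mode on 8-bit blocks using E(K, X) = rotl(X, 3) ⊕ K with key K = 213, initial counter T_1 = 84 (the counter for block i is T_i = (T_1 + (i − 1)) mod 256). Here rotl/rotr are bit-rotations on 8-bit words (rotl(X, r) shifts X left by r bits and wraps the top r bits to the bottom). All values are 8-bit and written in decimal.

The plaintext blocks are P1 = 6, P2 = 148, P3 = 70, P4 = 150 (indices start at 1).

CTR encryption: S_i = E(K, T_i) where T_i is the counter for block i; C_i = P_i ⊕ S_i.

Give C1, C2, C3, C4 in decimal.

C1 = 113, C2 = 235, C3 = 33, C4 = 249

C1: T = 84, S = E(K, T) = 119; 6 ⊕ 119 = 113.
C2: T = 85, S = E(K, T) = 127; 148 ⊕ 127 = 235.
C3: T = 86, S = E(K, T) = 103; 70 ⊕ 103 = 33.
C4: T = 87, S = E(K, T) = 111; 150 ⊕ 111 = 249.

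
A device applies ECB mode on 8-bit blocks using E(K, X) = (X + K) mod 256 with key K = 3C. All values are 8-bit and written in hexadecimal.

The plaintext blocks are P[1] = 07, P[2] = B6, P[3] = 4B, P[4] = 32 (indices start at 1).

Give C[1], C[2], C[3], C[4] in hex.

C[1] = 43, C[2] = F2, C[3] = 87, C[4] = 6E

ECB encryption: C_i = E(K, P_i).
C[1]: E(K, 07) = 43.
C[2]: E(K, B6) = F2.
C[3]: E(K, 4B) = 87.
C[4]: E(K, 32) = 6E.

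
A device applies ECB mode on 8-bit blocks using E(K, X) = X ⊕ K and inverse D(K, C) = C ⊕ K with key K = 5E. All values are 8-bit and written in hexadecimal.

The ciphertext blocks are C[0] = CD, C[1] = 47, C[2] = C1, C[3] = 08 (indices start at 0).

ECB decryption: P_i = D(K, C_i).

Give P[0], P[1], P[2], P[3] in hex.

P[0] = 93, P[1] = 19, P[2] = 9F, P[3] = 56

P[0]: D(K, CD) = 93.
P[1]: D(K, 47) = 19.
P[2]: D(K, C1) = 9F.
P[3]: D(K, 08) = 56.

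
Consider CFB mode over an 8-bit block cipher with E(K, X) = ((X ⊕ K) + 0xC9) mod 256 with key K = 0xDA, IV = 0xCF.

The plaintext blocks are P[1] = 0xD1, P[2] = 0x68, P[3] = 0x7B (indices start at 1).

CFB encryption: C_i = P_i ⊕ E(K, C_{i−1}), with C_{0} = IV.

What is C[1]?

C[1] = 0x0F

C[1]: E(K, 0xCF) = 0xDE; 0xD1 ⊕ 0xDE = 0x0F.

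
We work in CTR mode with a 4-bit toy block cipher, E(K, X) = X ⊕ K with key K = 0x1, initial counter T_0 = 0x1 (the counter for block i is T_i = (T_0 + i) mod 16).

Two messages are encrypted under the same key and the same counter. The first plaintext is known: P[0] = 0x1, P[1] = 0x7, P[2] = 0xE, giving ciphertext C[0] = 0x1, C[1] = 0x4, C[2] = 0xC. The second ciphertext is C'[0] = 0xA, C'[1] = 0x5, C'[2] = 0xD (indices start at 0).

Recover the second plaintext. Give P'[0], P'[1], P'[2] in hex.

In CTR with a reused counter, both messages share the same keystream S_i, so C_i ⊕ C'_i = P_i ⊕ P'_i and thus P'_i = P_i ⊕ C_i ⊕ C'_i.
P'[0]: 0x1 ⊕ 0x1 ⊕ 0xA = 0xA.
P'[1]: 0x7 ⊕ 0x4 ⊕ 0x5 = 0x6.
P'[2]: 0xE ⊕ 0xC ⊕ 0xD = 0xF.

P'[0] = 0xA, P'[1] = 0x6, P'[2] = 0xF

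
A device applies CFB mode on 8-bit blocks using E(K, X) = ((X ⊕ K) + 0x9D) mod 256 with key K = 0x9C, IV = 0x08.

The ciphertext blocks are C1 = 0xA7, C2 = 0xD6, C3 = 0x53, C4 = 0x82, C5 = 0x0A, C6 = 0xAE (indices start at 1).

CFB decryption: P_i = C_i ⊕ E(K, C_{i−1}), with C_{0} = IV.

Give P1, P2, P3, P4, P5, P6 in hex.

P1 = 0x96, P2 = 0x0E, P3 = 0xB4, P4 = 0xEE, P5 = 0xB1, P6 = 0x9D

P1: E(K, 0x08) = 0x31; 0xA7 ⊕ 0x31 = 0x96.
P2: E(K, 0xA7) = 0xD8; 0xD6 ⊕ 0xD8 = 0x0E.
P3: E(K, 0xD6) = 0xE7; 0x53 ⊕ 0xE7 = 0xB4.
P4: E(K, 0x53) = 0x6C; 0x82 ⊕ 0x6C = 0xEE.
P5: E(K, 0x82) = 0xBB; 0x0A ⊕ 0xBB = 0xB1.
P6: E(K, 0x0A) = 0x33; 0xAE ⊕ 0x33 = 0x9D.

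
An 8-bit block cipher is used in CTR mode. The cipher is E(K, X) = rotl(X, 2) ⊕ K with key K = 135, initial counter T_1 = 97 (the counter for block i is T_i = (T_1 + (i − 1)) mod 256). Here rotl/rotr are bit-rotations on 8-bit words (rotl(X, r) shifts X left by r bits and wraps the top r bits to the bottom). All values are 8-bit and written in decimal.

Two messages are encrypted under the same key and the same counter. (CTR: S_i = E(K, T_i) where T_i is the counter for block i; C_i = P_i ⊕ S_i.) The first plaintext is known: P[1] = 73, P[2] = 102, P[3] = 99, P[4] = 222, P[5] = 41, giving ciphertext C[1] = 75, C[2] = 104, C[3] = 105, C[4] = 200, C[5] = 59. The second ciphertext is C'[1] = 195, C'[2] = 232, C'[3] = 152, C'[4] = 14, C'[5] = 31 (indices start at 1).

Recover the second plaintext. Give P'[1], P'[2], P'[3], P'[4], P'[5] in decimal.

P'[1] = 193, P'[2] = 230, P'[3] = 146, P'[4] = 24, P'[5] = 13

In CTR with a reused counter, both messages share the same keystream S_i, so C_i ⊕ C'_i = P_i ⊕ P'_i and thus P'_i = P_i ⊕ C_i ⊕ C'_i.
P'[1]: 73 ⊕ 75 ⊕ 195 = 193.
P'[2]: 102 ⊕ 104 ⊕ 232 = 230.
P'[3]: 99 ⊕ 105 ⊕ 152 = 146.
P'[4]: 222 ⊕ 200 ⊕ 14 = 24.
P'[5]: 41 ⊕ 59 ⊕ 31 = 13.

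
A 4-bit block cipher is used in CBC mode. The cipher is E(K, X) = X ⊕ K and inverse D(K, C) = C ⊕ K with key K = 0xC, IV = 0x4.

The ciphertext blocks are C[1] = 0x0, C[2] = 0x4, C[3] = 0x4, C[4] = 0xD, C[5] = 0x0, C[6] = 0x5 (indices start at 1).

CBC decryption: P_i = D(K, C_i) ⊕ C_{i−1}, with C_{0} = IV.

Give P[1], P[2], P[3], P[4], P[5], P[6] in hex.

P[1] = 0x8, P[2] = 0x8, P[3] = 0xC, P[4] = 0x5, P[5] = 0x1, P[6] = 0x9

P[1]: D(K, 0x0) = 0xC; 0xC ⊕ 0x4 = 0x8.
P[2]: D(K, 0x4) = 0x8; 0x8 ⊕ 0x0 = 0x8.
P[3]: D(K, 0x4) = 0x8; 0x8 ⊕ 0x4 = 0xC.
P[4]: D(K, 0xD) = 0x1; 0x1 ⊕ 0x4 = 0x5.
P[5]: D(K, 0x0) = 0xC; 0xC ⊕ 0xD = 0x1.
P[6]: D(K, 0x5) = 0x9; 0x9 ⊕ 0x0 = 0x9.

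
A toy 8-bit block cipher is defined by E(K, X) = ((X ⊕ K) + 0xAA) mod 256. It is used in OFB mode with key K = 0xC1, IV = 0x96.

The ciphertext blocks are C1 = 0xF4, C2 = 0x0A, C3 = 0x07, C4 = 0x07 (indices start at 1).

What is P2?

P2 = 0x60

OFB decryption: S_i = E(K, S_{i−1}) with S_{0} = IV; P_i = C_i ⊕ S_i.
P1: S = E(K, 0x96) = 0x01; 0xF4 ⊕ 0x01 = 0xF5.
P2: S = E(K, 0x01) = 0x6A; 0x0A ⊕ 0x6A = 0x60.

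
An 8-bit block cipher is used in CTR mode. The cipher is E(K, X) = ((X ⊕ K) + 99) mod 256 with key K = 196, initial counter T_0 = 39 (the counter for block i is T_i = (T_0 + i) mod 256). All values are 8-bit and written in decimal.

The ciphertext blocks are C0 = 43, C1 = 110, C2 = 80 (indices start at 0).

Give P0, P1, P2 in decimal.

P0 = 109, P1 = 33, P2 = 0

CTR decryption: S_i = E(K, T_i) where T_i is the counter for block i; P_i = C_i ⊕ S_i.
P0: T = 39, S = E(K, T) = 70; 43 ⊕ 70 = 109.
P1: T = 40, S = E(K, T) = 79; 110 ⊕ 79 = 33.
P2: T = 41, S = E(K, T) = 80; 80 ⊕ 80 = 0.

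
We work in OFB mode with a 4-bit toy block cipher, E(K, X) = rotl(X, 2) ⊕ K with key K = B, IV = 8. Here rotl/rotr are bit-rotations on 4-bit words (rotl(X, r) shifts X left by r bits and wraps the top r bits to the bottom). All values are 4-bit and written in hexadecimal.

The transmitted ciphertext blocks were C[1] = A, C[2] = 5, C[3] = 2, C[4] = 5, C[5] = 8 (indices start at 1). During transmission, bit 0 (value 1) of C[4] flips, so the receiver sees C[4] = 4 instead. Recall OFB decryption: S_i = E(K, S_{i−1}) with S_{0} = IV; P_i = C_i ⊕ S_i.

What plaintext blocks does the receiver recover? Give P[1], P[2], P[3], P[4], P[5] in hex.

P[1] = 3, P[2] = 8, P[3] = E, P[4] = C, P[5] = 1

Only C[4] changed, to 4. In OFB, a change in C_i flips the same bit in P_i only; the keystream is unaffected. Decrypting the received ciphertext:
P[1]: S = E(K, 8) = 9; A ⊕ 9 = 3.
P[2]: S = E(K, 9) = D; 5 ⊕ D = 8.
P[3]: S = E(K, D) = C; 2 ⊕ C = E.
P[4]: S = E(K, C) = 8; 4 ⊕ 8 = C.
P[5]: S = E(K, 8) = 9; 8 ⊕ 9 = 1.
Blocks that differ from the original plaintext: P[4].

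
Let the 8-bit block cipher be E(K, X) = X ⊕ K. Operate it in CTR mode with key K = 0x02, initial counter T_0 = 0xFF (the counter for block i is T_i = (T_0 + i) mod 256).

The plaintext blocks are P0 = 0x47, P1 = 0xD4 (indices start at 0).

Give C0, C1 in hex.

CTR encryption: S_i = E(K, T_i) where T_i is the counter for block i; C_i = P_i ⊕ S_i.
C0: T = 0xFF, S = E(K, T) = 0xFD; 0x47 ⊕ 0xFD = 0xBA.
C1: T = 0x00, S = E(K, T) = 0x02; 0xD4 ⊕ 0x02 = 0xD6.

C0 = 0xBA, C1 = 0xD6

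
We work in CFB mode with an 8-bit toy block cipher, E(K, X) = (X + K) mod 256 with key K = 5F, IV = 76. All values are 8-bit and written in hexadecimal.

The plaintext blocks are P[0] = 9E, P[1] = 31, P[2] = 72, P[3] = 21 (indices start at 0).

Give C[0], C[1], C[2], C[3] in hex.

C[0] = 4B, C[1] = 9B, C[2] = 88, C[3] = C6

CFB encryption: C_i = P_i ⊕ E(K, C_{i−1}), with C_{−1} = IV.
C[0]: E(K, 76) = D5; 9E ⊕ D5 = 4B.
C[1]: E(K, 4B) = AA; 31 ⊕ AA = 9B.
C[2]: E(K, 9B) = FA; 72 ⊕ FA = 88.
C[3]: E(K, 88) = E7; 21 ⊕ E7 = C6.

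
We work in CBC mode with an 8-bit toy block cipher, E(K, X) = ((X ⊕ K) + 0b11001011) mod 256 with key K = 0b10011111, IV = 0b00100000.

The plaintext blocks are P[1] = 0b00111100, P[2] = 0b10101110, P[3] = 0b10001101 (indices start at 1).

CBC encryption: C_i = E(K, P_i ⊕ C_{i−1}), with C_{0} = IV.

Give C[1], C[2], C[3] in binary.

C[1] = 0b01001110, C[2] = 0b01001010, C[3] = 0b00100011

C[1]: P[1] ⊕ 0b00100000 = 0b00011100; E(K, 0b00011100) = 0b01001110.
C[2]: P[2] ⊕ 0b01001110 = 0b11100000; E(K, 0b11100000) = 0b01001010.
C[3]: P[3] ⊕ 0b01001010 = 0b11000111; E(K, 0b11000111) = 0b00100011.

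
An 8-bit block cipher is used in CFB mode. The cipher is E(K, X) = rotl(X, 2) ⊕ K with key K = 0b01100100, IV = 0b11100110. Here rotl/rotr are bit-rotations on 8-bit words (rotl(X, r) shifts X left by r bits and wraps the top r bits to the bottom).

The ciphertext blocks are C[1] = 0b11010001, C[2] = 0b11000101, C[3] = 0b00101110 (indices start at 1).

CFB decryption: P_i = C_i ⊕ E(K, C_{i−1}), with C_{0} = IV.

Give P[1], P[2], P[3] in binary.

P[1] = 0b00101110, P[2] = 0b11100110, P[3] = 0b01011101

P[1]: E(K, 0b11100110) = 0b11111111; 0b11010001 ⊕ 0b11111111 = 0b00101110.
P[2]: E(K, 0b11010001) = 0b00100011; 0b11000101 ⊕ 0b00100011 = 0b11100110.
P[3]: E(K, 0b11000101) = 0b01110011; 0b00101110 ⊕ 0b01110011 = 0b01011101.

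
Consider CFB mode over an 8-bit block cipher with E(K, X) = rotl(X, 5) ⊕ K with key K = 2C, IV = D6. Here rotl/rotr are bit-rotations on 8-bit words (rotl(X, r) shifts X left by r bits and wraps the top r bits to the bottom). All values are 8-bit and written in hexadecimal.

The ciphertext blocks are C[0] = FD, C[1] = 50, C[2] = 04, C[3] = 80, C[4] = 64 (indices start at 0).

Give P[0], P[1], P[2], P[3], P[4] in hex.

CFB decryption: P_i = C_i ⊕ E(K, C_{i−1}), with C_{−1} = IV.
P[0]: E(K, D6) = F6; FD ⊕ F6 = 0B.
P[1]: E(K, FD) = 93; 50 ⊕ 93 = C3.
P[2]: E(K, 50) = 26; 04 ⊕ 26 = 22.
P[3]: E(K, 04) = AC; 80 ⊕ AC = 2C.
P[4]: E(K, 80) = 3C; 64 ⊕ 3C = 58.

P[0] = 0B, P[1] = C3, P[2] = 22, P[3] = 2C, P[4] = 58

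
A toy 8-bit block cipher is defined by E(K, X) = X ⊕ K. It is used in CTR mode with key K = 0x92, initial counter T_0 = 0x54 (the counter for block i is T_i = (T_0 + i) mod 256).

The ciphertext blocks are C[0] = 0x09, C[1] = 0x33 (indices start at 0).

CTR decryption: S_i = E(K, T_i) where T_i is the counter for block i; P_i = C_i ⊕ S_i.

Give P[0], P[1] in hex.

P[0]: T = 0x54, S = E(K, T) = 0xC6; 0x09 ⊕ 0xC6 = 0xCF.
P[1]: T = 0x55, S = E(K, T) = 0xC7; 0x33 ⊕ 0xC7 = 0xF4.

P[0] = 0xCF, P[1] = 0xF4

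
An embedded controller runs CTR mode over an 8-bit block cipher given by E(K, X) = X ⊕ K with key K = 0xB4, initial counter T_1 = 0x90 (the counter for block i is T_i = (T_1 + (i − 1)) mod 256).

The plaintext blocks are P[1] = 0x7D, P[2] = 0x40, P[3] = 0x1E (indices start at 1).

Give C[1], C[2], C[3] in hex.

C[1] = 0x59, C[2] = 0x65, C[3] = 0x38

CTR encryption: S_i = E(K, T_i) where T_i is the counter for block i; C_i = P_i ⊕ S_i.
C[1]: T = 0x90, S = E(K, T) = 0x24; 0x7D ⊕ 0x24 = 0x59.
C[2]: T = 0x91, S = E(K, T) = 0x25; 0x40 ⊕ 0x25 = 0x65.
C[3]: T = 0x92, S = E(K, T) = 0x26; 0x1E ⊕ 0x26 = 0x38.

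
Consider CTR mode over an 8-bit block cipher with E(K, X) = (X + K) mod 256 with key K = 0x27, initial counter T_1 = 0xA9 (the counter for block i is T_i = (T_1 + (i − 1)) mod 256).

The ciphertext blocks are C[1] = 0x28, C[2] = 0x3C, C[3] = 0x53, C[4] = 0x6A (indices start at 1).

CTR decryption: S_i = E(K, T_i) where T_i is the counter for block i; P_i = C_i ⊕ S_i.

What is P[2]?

P[2] = 0xED

P[2]: T = 0xAA, S = E(K, T) = 0xD1; 0x3C ⊕ 0xD1 = 0xED.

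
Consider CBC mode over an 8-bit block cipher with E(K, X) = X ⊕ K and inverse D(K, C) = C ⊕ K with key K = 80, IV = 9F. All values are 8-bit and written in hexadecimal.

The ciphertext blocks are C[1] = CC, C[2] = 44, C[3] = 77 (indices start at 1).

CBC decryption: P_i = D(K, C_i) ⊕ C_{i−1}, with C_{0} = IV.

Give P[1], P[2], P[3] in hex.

P[1]: D(K, CC) = 4C; 4C ⊕ 9F = D3.
P[2]: D(K, 44) = C4; C4 ⊕ CC = 08.
P[3]: D(K, 77) = F7; F7 ⊕ 44 = B3.

P[1] = D3, P[2] = 08, P[3] = B3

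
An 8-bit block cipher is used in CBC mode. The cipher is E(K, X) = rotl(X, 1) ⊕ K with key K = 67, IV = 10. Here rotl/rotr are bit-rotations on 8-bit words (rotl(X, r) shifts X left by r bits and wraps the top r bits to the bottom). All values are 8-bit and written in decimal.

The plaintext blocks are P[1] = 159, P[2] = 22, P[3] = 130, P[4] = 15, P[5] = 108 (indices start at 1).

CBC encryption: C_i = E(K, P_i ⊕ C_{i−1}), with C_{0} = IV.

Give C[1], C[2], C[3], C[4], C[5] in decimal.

C[1] = 104, C[2] = 191, C[3] = 57, C[4] = 47, C[5] = 197

C[1]: P[1] ⊕ 10 = 149; E(K, 149) = 104.
C[2]: P[2] ⊕ 104 = 126; E(K, 126) = 191.
C[3]: P[3] ⊕ 191 = 61; E(K, 61) = 57.
C[4]: P[4] ⊕ 57 = 54; E(K, 54) = 47.
C[5]: P[5] ⊕ 47 = 67; E(K, 67) = 197.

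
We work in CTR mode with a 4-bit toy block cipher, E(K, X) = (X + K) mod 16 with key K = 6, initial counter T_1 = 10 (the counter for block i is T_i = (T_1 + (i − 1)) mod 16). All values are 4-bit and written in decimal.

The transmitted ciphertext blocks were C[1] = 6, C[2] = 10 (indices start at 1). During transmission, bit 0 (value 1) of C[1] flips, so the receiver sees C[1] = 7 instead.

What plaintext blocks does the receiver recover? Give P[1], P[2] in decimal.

P[1] = 7, P[2] = 11

CTR decryption: S_i = E(K, T_i) where T_i is the counter for block i; P_i = C_i ⊕ S_i.
Only C[1] changed, to 7. In CTR, a change in C_i flips the same bit in P_i only; the keystream is unaffected. Decrypting the received ciphertext:
P[1]: T = 10, S = E(K, T) = 0; 7 ⊕ 0 = 7.
P[2]: T = 11, S = E(K, T) = 1; 10 ⊕ 1 = 11.
Blocks that differ from the original plaintext: P[1].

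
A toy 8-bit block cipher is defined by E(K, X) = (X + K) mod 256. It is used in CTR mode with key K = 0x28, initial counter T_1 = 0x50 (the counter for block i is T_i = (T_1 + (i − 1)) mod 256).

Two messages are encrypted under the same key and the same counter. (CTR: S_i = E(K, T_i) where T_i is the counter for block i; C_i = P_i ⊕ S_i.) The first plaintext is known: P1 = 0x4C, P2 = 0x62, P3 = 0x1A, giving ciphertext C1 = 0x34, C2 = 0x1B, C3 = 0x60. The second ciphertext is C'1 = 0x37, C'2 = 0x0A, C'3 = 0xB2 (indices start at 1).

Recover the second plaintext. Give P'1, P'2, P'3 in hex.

P'1 = 0x4F, P'2 = 0x73, P'3 = 0xC8

In CTR with a reused counter, both messages share the same keystream S_i, so C_i ⊕ C'_i = P_i ⊕ P'_i and thus P'_i = P_i ⊕ C_i ⊕ C'_i.
P'1: 0x4C ⊕ 0x34 ⊕ 0x37 = 0x4F.
P'2: 0x62 ⊕ 0x1B ⊕ 0x0A = 0x73.
P'3: 0x1A ⊕ 0x60 ⊕ 0xB2 = 0xC8.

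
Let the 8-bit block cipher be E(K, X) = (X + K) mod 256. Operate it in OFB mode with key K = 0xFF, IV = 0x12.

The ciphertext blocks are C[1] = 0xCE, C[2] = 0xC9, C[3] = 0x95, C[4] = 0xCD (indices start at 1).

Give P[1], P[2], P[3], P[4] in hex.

OFB decryption: S_i = E(K, S_{i−1}) with S_{0} = IV; P_i = C_i ⊕ S_i.
P[1]: S = E(K, 0x12) = 0x11; 0xCE ⊕ 0x11 = 0xDF.
P[2]: S = E(K, 0x11) = 0x10; 0xC9 ⊕ 0x10 = 0xD9.
P[3]: S = E(K, 0x10) = 0x0F; 0x95 ⊕ 0x0F = 0x9A.
P[4]: S = E(K, 0x0F) = 0x0E; 0xCD ⊕ 0x0E = 0xC3.

P[1] = 0xDF, P[2] = 0xD9, P[3] = 0x9A, P[4] = 0xC3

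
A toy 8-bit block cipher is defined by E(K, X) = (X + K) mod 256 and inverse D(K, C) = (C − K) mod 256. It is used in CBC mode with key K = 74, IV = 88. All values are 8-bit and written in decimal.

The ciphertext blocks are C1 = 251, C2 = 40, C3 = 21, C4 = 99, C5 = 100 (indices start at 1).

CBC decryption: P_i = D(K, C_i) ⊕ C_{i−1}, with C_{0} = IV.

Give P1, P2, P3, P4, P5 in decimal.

P1 = 233, P2 = 37, P3 = 227, P4 = 12, P5 = 121

P1: D(K, 251) = 177; 177 ⊕ 88 = 233.
P2: D(K, 40) = 222; 222 ⊕ 251 = 37.
P3: D(K, 21) = 203; 203 ⊕ 40 = 227.
P4: D(K, 99) = 25; 25 ⊕ 21 = 12.
P5: D(K, 100) = 26; 26 ⊕ 99 = 121.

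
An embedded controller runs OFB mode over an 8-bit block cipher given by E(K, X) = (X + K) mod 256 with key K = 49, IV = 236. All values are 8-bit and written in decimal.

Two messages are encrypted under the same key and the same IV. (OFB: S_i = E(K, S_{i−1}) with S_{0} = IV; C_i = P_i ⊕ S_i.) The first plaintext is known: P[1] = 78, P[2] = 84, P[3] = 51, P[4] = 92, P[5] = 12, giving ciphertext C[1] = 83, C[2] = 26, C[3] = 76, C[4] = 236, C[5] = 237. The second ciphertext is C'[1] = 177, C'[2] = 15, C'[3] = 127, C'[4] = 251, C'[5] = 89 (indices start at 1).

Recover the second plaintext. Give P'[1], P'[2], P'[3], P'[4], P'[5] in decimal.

In OFB with a reused IV, both messages share the same keystream S_i, so C_i ⊕ C'_i = P_i ⊕ P'_i and thus P'_i = P_i ⊕ C_i ⊕ C'_i.
P'[1]: 78 ⊕ 83 ⊕ 177 = 172.
P'[2]: 84 ⊕ 26 ⊕ 15 = 65.
P'[3]: 51 ⊕ 76 ⊕ 127 = 0.
P'[4]: 92 ⊕ 236 ⊕ 251 = 75.
P'[5]: 12 ⊕ 237 ⊕ 89 = 184.

P'[1] = 172, P'[2] = 65, P'[3] = 0, P'[4] = 75, P'[5] = 184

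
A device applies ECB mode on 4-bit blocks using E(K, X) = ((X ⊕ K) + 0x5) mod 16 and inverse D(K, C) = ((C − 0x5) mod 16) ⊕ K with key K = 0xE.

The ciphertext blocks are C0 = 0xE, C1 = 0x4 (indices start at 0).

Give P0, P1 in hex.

P0 = 0x7, P1 = 0x1

ECB decryption: P_i = D(K, C_i).
P0: D(K, 0xE) = 0x7.
P1: D(K, 0x4) = 0x1.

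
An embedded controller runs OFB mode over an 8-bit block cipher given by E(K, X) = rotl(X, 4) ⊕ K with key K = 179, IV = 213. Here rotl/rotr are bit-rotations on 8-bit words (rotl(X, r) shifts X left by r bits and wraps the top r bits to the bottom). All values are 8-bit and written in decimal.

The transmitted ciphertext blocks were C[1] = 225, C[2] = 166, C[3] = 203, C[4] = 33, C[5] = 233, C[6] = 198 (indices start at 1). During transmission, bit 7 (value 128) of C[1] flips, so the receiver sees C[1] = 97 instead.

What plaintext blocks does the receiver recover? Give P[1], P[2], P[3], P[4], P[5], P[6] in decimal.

OFB decryption: S_i = E(K, S_{i−1}) with S_{0} = IV; P_i = C_i ⊕ S_i.
Only C[1] changed, to 97. In OFB, a change in C_i flips the same bit in P_i only; the keystream is unaffected. Decrypting the received ciphertext:
P[1]: S = E(K, 213) = 238; 97 ⊕ 238 = 143.
P[2]: S = E(K, 238) = 93; 166 ⊕ 93 = 251.
P[3]: S = E(K, 93) = 102; 203 ⊕ 102 = 173.
P[4]: S = E(K, 102) = 213; 33 ⊕ 213 = 244.
P[5]: S = E(K, 213) = 238; 233 ⊕ 238 = 7.
P[6]: S = E(K, 238) = 93; 198 ⊕ 93 = 155.
Blocks that differ from the original plaintext: P[1].

P[1] = 143, P[2] = 251, P[3] = 173, P[4] = 244, P[5] = 7, P[6] = 155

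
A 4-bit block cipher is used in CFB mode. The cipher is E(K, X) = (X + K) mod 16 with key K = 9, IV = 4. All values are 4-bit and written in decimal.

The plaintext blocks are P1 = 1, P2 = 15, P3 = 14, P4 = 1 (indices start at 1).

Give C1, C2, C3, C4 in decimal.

CFB encryption: C_i = P_i ⊕ E(K, C_{i−1}), with C_{0} = IV.
C1: E(K, 4) = 13; 1 ⊕ 13 = 12.
C2: E(K, 12) = 5; 15 ⊕ 5 = 10.
C3: E(K, 10) = 3; 14 ⊕ 3 = 13.
C4: E(K, 13) = 6; 1 ⊕ 6 = 7.

C1 = 12, C2 = 10, C3 = 13, C4 = 7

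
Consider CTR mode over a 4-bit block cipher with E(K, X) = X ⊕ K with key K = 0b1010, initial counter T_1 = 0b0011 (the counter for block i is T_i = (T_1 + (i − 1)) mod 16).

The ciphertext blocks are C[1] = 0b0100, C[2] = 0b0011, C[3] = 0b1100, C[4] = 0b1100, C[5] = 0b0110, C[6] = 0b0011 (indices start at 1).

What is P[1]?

P[1] = 0b1101

CTR decryption: S_i = E(K, T_i) where T_i is the counter for block i; P_i = C_i ⊕ S_i.
P[1]: T = 0b0011, S = E(K, T) = 0b1001; 0b0100 ⊕ 0b1001 = 0b1101.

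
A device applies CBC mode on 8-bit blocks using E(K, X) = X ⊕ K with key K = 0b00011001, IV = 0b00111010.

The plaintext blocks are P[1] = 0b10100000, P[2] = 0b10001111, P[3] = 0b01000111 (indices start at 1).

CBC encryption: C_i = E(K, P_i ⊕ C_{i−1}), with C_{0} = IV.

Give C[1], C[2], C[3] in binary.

C[1] = 0b10000011, C[2] = 0b00010101, C[3] = 0b01001011

C[1]: P[1] ⊕ 0b00111010 = 0b10011010; E(K, 0b10011010) = 0b10000011.
C[2]: P[2] ⊕ 0b10000011 = 0b00001100; E(K, 0b00001100) = 0b00010101.
C[3]: P[3] ⊕ 0b00010101 = 0b01010010; E(K, 0b01010010) = 0b01001011.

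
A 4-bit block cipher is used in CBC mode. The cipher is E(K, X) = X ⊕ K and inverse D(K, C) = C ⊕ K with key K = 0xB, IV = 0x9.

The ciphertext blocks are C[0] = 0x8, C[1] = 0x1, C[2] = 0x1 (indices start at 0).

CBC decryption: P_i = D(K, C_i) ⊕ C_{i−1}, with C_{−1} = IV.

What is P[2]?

P[2]: D(K, 0x1) = 0xA; 0xA ⊕ 0x1 = 0xB.

P[2] = 0xB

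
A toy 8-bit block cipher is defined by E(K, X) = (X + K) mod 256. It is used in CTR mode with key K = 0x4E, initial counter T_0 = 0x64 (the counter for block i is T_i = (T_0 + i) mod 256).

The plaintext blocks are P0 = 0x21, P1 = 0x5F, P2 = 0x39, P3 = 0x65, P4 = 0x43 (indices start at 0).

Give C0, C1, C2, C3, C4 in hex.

C0 = 0x93, C1 = 0xEC, C2 = 0x8D, C3 = 0xD0, C4 = 0xF5

CTR encryption: S_i = E(K, T_i) where T_i is the counter for block i; C_i = P_i ⊕ S_i.
C0: T = 0x64, S = E(K, T) = 0xB2; 0x21 ⊕ 0xB2 = 0x93.
C1: T = 0x65, S = E(K, T) = 0xB3; 0x5F ⊕ 0xB3 = 0xEC.
C2: T = 0x66, S = E(K, T) = 0xB4; 0x39 ⊕ 0xB4 = 0x8D.
C3: T = 0x67, S = E(K, T) = 0xB5; 0x65 ⊕ 0xB5 = 0xD0.
C4: T = 0x68, S = E(K, T) = 0xB6; 0x43 ⊕ 0xB6 = 0xF5.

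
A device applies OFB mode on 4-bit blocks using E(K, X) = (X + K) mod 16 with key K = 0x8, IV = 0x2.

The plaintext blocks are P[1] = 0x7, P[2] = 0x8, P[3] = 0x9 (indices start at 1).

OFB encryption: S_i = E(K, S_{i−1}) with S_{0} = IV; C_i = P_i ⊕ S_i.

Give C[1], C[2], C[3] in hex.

C[1] = 0xD, C[2] = 0xA, C[3] = 0x3

C[1]: S = E(K, 0x2) = 0xA; 0x7 ⊕ 0xA = 0xD.
C[2]: S = E(K, 0xA) = 0x2; 0x8 ⊕ 0x2 = 0xA.
C[3]: S = E(K, 0x2) = 0xA; 0x9 ⊕ 0xA = 0x3.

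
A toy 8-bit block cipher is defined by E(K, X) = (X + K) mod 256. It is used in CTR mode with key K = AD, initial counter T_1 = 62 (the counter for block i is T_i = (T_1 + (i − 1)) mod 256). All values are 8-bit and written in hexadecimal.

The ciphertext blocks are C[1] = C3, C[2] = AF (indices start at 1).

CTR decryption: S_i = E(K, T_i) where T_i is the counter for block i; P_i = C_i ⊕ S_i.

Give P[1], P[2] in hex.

P[1]: T = 62, S = E(K, T) = 0F; C3 ⊕ 0F = CC.
P[2]: T = 63, S = E(K, T) = 10; AF ⊕ 10 = BF.

P[1] = CC, P[2] = BF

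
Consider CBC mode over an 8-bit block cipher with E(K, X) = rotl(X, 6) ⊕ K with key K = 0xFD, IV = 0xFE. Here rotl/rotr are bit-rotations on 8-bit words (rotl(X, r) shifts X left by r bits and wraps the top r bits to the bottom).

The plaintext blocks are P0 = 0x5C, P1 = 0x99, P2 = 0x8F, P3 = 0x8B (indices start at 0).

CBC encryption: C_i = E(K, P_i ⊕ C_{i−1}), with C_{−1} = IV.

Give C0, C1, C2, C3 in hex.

C0: P0 ⊕ 0xFE = 0xA2; E(K, 0xA2) = 0x55.
C1: P1 ⊕ 0x55 = 0xCC; E(K, 0xCC) = 0xCE.
C2: P2 ⊕ 0xCE = 0x41; E(K, 0x41) = 0xAD.
C3: P3 ⊕ 0xAD = 0x26; E(K, 0x26) = 0x74.

C0 = 0x55, C1 = 0xCE, C2 = 0xAD, C3 = 0x74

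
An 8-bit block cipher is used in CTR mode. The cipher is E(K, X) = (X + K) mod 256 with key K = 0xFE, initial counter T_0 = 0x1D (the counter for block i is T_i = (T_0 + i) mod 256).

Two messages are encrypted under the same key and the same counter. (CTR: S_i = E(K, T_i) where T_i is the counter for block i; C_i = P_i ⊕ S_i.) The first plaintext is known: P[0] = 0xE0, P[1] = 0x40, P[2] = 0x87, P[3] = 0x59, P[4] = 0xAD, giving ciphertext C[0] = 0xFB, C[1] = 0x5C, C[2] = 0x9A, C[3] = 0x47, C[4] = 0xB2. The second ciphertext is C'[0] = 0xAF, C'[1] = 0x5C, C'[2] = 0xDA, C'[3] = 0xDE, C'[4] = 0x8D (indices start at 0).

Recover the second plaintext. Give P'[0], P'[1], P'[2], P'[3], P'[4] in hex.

In CTR with a reused counter, both messages share the same keystream S_i, so C_i ⊕ C'_i = P_i ⊕ P'_i and thus P'_i = P_i ⊕ C_i ⊕ C'_i.
P'[0]: 0xE0 ⊕ 0xFB ⊕ 0xAF = 0xB4.
P'[1]: 0x40 ⊕ 0x5C ⊕ 0x5C = 0x40.
P'[2]: 0x87 ⊕ 0x9A ⊕ 0xDA = 0xC7.
P'[3]: 0x59 ⊕ 0x47 ⊕ 0xDE = 0xC0.
P'[4]: 0xAD ⊕ 0xB2 ⊕ 0x8D = 0x92.

P'[0] = 0xB4, P'[1] = 0x40, P'[2] = 0xC7, P'[3] = 0xC0, P'[4] = 0x92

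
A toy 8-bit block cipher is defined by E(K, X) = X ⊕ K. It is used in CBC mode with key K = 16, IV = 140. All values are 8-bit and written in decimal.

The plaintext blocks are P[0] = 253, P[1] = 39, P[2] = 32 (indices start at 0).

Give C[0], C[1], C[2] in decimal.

C[0] = 97, C[1] = 86, C[2] = 102

CBC encryption: C_i = E(K, P_i ⊕ C_{i−1}), with C_{−1} = IV.
C[0]: P[0] ⊕ 140 = 113; E(K, 113) = 97.
C[1]: P[1] ⊕ 97 = 70; E(K, 70) = 86.
C[2]: P[2] ⊕ 86 = 118; E(K, 118) = 102.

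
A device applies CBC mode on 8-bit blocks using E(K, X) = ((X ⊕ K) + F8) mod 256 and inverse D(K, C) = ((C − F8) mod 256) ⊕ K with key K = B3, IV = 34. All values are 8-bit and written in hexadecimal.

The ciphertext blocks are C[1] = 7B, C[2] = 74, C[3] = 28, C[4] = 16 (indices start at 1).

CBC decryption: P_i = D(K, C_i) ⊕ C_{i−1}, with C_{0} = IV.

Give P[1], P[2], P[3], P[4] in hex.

P[1]: D(K, 7B) = 30; 30 ⊕ 34 = 04.
P[2]: D(K, 74) = CF; CF ⊕ 7B = B4.
P[3]: D(K, 28) = 83; 83 ⊕ 74 = F7.
P[4]: D(K, 16) = AD; AD ⊕ 28 = 85.

P[1] = 04, P[2] = B4, P[3] = F7, P[4] = 85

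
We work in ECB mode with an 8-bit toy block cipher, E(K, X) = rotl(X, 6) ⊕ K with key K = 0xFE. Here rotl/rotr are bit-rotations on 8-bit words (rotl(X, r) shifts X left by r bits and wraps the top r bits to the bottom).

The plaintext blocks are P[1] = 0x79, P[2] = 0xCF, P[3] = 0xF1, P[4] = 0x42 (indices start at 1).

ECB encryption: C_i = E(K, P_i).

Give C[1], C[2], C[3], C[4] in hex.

C[1] = 0xA0, C[2] = 0x0D, C[3] = 0x82, C[4] = 0x6E

C[1]: E(K, 0x79) = 0xA0.
C[2]: E(K, 0xCF) = 0x0D.
C[3]: E(K, 0xF1) = 0x82.
C[4]: E(K, 0x42) = 0x6E.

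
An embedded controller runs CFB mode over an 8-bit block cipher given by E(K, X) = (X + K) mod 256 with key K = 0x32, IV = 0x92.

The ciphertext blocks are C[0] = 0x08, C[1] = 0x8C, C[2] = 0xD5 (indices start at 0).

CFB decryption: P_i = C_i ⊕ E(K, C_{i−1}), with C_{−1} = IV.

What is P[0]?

P[0] = 0xCC

P[0]: E(K, 0x92) = 0xC4; 0x08 ⊕ 0xC4 = 0xCC.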